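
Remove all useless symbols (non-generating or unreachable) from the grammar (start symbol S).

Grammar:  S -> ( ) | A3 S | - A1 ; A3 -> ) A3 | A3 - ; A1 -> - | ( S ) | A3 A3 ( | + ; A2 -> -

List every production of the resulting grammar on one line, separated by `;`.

S -> ( ) | - A1; A1 -> - | ( S ) | +

Generating nonterminals: {A1, A2, S}.
Reachable from S after that: {A1, S}.
Removed useless symbols: {A2, A3} and every production mentioning them.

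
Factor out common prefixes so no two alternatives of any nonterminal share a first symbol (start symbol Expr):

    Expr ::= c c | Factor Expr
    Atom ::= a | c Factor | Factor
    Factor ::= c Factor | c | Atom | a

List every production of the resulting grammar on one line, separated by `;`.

Expr ::= c c | Factor Expr; Atom ::= a | c Factor | Factor; Factor ::= Atom | a | c Factor1; Factor1 ::= Factor | ε

Factor has alternatives sharing prefix 'c': factor to Factor → c Factor1 with Factor1 → Factor | ε.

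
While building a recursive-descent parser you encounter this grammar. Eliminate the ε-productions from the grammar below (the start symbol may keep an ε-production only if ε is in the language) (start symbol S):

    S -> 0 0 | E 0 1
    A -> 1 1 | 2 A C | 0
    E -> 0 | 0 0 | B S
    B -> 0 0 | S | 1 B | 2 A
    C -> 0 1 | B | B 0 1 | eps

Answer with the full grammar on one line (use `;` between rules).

Nullable nonterminals: {C}.
ε ∉ L(G), so no ε-production is kept.
Add the nullable-subset variants: A → 2 A C gives 2 A C | 2 A.

S -> 0 0 | E 0 1; A -> 1 1 | 2 A C | 2 A | 0; E -> 0 | 0 0 | B S; B -> 0 0 | S | 1 B | 2 A; C -> 0 1 | B | B 0 1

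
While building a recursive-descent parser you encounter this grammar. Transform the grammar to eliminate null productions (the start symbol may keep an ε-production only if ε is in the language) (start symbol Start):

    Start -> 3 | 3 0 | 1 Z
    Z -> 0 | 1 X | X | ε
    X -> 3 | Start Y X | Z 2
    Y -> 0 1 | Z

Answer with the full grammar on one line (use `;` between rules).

Start -> 3 | 3 0 | 1 Z | 1; Z -> 0 | 1 X | X; X -> 3 | Start Y X | Start X | Z 2 | 2; Y -> 0 1 | Z

Nullable set = {Y, Z}.
ε ∉ L(G), so no ε-production is kept.
For each production, add variants omitting each subset of nullable occurrences: Start → 1 Z gives 1 Z | 1. X → Start Y X gives Start Y X | Start X. X → Z 2 gives Z 2 | 2.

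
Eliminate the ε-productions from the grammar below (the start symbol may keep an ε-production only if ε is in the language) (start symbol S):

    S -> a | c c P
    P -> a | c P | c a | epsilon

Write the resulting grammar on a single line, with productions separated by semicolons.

S -> a | c c P | c c; P -> a | c P | c | c a

Nullable set = {P}.
ε ∉ L(G), so no ε-production is kept.
For each production, add variants omitting each subset of nullable occurrences: S → c c P gives c c P | c c. P → c P gives c P | c.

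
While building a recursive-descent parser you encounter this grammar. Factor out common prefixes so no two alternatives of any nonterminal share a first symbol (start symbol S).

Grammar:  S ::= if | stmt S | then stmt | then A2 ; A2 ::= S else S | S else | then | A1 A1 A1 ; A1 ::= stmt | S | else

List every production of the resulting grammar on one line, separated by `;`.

S has alternatives sharing prefix 'then': factor to S → then S' with S' → stmt | A2.
A2 has alternatives sharing prefix 'S else': factor to A2 → S else A2' with A2' → S | ε.

S ::= if | stmt S | then S'; A2 ::= then | A1 A1 A1 | S else A2'; A1 ::= stmt | S | else; S' ::= stmt | A2; A2' ::= S | eps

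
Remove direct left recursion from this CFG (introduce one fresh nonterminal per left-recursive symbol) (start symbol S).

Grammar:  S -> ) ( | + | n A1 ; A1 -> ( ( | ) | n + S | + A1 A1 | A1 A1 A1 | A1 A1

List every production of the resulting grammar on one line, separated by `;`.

Directly left-recursive nonterminal: A1.
For A1: α = {A1 A1, A1}, β = {( (, ), n + S, + A1 A1}. Rewrite as A1 → β A1' and A1' → α A1' | ε.

S -> ) ( | + | n A1; A1 -> ( ( A1' | ) A1' | n + S A1' | + A1 A1 A1'; A1' -> A1 A1 A1' | A1 A1' | epsilon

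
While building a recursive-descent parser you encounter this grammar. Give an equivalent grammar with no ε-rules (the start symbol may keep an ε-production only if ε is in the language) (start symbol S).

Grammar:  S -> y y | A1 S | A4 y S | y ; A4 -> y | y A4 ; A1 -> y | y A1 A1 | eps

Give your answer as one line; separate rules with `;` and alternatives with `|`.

Nullable set = {A1}.
ε ∉ L(G), so no ε-production is kept.
Add the nullable-subset variants: A1 → y A1 A1 gives y A1 A1 | y A1.

S -> y y | A1 S | A4 y S | y; A4 -> y | y A4; A1 -> y | y A1 A1 | y A1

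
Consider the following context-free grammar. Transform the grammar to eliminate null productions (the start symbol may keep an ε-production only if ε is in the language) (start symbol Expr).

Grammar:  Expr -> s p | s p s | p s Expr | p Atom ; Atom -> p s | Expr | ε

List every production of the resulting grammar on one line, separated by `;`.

Expr -> s p | s p s | p s Expr | p Atom | p; Atom -> p s | Expr

Nullable nonterminals: {Atom}.
ε ∉ L(G), so no ε-production is kept.
Add the nullable-subset variants: Expr → p Atom gives p Atom | p.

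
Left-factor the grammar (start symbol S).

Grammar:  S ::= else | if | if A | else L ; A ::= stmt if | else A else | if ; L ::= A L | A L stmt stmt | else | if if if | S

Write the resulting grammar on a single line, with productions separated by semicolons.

S ::= else S' | if S''; A ::= stmt if | else A else | if; L ::= else | if if if | S | A L L'; S' ::= ε | L; S'' ::= ε | A; L' ::= ε | stmt stmt

S has alternatives sharing prefix 'else': factor to S → else S' with S' → ε | L.
S has alternatives sharing prefix 'if': factor to S → if S'' with S'' → ε | A.
L has alternatives sharing prefix 'A L': factor to L → A L L' with L' → ε | stmt stmt.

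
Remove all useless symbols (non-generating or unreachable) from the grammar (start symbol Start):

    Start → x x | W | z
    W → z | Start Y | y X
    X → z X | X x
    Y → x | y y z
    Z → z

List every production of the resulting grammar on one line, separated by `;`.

Start → x x | W | z; W → z | Start Y; Y → x | y y z

Generating nonterminals: {Start, W, Y, Z}.
Reachable from Start after that: {Start, W, Y}.
Removed useless symbols: {X, Z} and every production mentioning them.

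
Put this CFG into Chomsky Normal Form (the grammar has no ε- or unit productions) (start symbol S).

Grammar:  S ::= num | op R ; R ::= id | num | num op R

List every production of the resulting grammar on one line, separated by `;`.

S ::= num | X1 R; R ::= id | num | X2 Y1; X1 ::= op; X2 ::= num; Y1 ::= X1 R

Introduce a nonterminal for each terminal appearing in a rule of length ≥ 2: X1 → op, X2 → num.
Binarize each right-hand side of length ≥ 3 by chaining fresh nonterminals (Y1, Y2, …): affected rules were R → X2 X1 R.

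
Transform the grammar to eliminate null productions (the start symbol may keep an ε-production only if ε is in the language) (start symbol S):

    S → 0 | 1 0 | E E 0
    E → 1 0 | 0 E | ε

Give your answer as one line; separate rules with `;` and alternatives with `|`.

S → 0 | 1 0 | E E 0 | E 0; E → 1 0 | 0 E | 0

Nullable nonterminals: {E}.
ε ∉ L(G), so no ε-production is kept.
Expand every rule over subsets of its nullable positions: S → E E 0 gives E E 0 | E 0. E → 0 E gives 0 E | 0.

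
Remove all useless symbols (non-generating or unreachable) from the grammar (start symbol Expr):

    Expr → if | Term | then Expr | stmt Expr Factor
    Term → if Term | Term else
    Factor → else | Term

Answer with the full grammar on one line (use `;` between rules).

Expr → if | then Expr | stmt Expr Factor; Factor → else

Generating nonterminals: {Expr, Factor}.
Reachable from Expr after that: {Expr, Factor}.
Removed useless symbols: {Term} and every production mentioning them.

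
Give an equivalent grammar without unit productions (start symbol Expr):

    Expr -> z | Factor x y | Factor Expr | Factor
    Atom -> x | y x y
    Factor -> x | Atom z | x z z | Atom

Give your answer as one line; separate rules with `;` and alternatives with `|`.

Expr -> x | y x y | Atom z | x z z | z | Factor x y | Factor Expr; Atom -> x | y x y; Factor -> x | y x y | Atom z | x z z

Unit pairs: Expr ⇒* {Atom, Factor}; Factor ⇒* {Atom}.
Replace each nonterminal's rules with the union of the non-unit rules of every nonterminal it unit-derives.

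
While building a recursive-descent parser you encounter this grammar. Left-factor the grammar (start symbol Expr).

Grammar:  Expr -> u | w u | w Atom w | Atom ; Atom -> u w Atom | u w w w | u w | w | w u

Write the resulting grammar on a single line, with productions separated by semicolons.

Expr -> u | Atom | w Expr1; Atom -> u w Atom1 | w Atom2; Expr1 -> u | Atom w; Atom1 -> Atom | w w | eps; Atom2 -> eps | u

Expr has alternatives sharing prefix 'w': factor to Expr → w Expr1 with Expr1 → u | Atom w.
Atom has alternatives sharing prefix 'u w': factor to Atom → u w Atom1 with Atom1 → Atom | w w | ε.
Atom has alternatives sharing prefix 'w': factor to Atom → w Atom2 with Atom2 → ε | u.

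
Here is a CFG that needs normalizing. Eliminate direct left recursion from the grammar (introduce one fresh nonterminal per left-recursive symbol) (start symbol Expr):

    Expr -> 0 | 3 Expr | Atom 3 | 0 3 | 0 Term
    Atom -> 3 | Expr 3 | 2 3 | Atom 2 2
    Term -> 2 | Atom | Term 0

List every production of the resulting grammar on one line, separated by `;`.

Atom, Term are directly left-recursive.
For Atom: α = {2 2}, β = {3, Expr 3, 2 3}. Rewrite as Atom → β Atom1 and Atom1 → α Atom1 | ε.
For Term: α = {0}, β = {2, Atom}. Rewrite as Term → β Term1 and Term1 → α Term1 | ε.

Expr -> 0 | 3 Expr | Atom 3 | 0 3 | 0 Term; Atom -> 3 Atom1 | Expr 3 Atom1 | 2 3 Atom1; Term -> 2 Term1 | Atom Term1; Atom1 -> 2 2 Atom1 | eps; Term1 -> 0 Term1 | eps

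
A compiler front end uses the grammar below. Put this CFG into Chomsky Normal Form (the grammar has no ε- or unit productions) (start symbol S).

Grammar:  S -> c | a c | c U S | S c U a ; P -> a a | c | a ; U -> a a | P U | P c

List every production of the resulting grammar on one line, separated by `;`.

Introduce a nonterminal for each terminal appearing in a rule of length ≥ 2: X1 → a, X2 → c.
Binarize each right-hand side of length ≥ 3 by chaining fresh nonterminals (Y1, Y2, …): affected rules were S → X2 U S; S → S X2 U X1.

S -> c | X1 X2 | X2 Y1 | S Y2; P -> X1 X1 | c | a; U -> X1 X1 | P U | P X2; X1 -> a; X2 -> c; Y1 -> U S; Y2 -> X2 Y3; Y3 -> U X1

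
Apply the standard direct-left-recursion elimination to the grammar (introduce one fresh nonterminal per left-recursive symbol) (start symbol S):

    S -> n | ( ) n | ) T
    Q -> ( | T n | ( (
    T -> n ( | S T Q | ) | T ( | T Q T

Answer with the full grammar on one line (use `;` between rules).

T is directly left-recursive.
For T: α = {(, Q T}, β = {n (, S T Q, )}. Rewrite as T → β T' and T' → α T' | ε.

S -> n | ( ) n | ) T; Q -> ( | T n | ( (; T -> n ( T' | S T Q T' | ) T'; T' -> ( T' | Q T T' | ε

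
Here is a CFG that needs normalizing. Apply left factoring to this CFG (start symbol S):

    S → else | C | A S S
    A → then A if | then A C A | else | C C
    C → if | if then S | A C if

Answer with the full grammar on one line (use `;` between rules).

A has alternatives sharing prefix 'then A': factor to A → then A A' with A' → if | C A.
C has alternatives sharing prefix 'if': factor to C → if C' with C' → ε | then S.

S → else | C | A S S; A → else | C C | then A A'; C → A C if | if C'; A' → if | C A; C' → ε | then S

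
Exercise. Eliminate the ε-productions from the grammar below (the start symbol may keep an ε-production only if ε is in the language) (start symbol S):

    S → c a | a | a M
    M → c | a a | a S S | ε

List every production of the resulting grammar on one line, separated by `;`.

S → c a | a | a M; M → c | a a | a S S

Nullable set = {M}.
ε ∉ L(G), so no ε-production is kept.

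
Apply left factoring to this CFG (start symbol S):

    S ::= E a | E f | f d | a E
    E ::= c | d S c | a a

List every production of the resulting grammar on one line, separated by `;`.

S has alternatives sharing prefix 'E': factor to S → E S' with S' → a | f.

S ::= f d | a E | E S'; E ::= c | d S c | a a; S' ::= a | f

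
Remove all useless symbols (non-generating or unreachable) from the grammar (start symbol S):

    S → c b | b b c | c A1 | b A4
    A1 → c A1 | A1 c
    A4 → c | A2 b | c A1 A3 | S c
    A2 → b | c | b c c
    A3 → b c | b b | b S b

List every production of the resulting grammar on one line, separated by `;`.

S → c b | b b c | b A4; A4 → c | A2 b | S c; A2 → b | c | b c c

Generating nonterminals: {A2, A3, A4, S}.
Reachable from S after that: {A2, A4, S}.
Removed useless symbols: {A1, A3} and every production mentioning them.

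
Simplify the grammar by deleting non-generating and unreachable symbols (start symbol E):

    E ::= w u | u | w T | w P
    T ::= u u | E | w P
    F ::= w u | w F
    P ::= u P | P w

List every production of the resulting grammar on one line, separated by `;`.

Generating nonterminals: {E, F, T}.
Reachable from E after that: {E, T}.
Removed useless symbols: {F, P} and every production mentioning them.

E ::= w u | u | w T; T ::= u u | E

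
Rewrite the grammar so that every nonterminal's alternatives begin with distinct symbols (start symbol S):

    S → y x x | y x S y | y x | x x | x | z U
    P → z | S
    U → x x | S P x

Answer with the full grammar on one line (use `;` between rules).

S has alternatives sharing prefix 'y x': factor to S → y x S' with S' → x | S y | ε.
S has alternatives sharing prefix 'x': factor to S → x S'' with S'' → x | ε.

S → z U | y x S' | x S''; P → z | S; U → x x | S P x; S' → x | S y | ε; S'' → x | ε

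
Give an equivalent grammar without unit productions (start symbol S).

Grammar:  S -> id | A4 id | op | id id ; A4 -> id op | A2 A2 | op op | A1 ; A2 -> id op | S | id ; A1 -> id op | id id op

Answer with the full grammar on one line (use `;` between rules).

Unit pairs: A2 ⇒* {S}; A4 ⇒* {A1}.
For every A with A ⇒* B via unit rules, add B's non-unit alternatives to A; then delete every rule of the form X → Y.

S -> id | A4 id | op | id id; A4 -> id op | A2 A2 | op op | id id op; A2 -> id op | id | A4 id | op | id id; A1 -> id op | id id op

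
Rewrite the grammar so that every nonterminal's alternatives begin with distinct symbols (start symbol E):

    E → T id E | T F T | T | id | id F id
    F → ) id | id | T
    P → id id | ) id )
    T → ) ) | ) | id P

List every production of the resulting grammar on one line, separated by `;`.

E → T E' | id E''; F → ) id | id | T; P → id id | ) id ); T → id P | ) T'; E' → id E | F T | ε; E'' → ε | F id; T' → ) | ε

E has alternatives sharing prefix 'T': factor to E → T E' with E' → id E | F T | ε.
E has alternatives sharing prefix 'id': factor to E → id E'' with E'' → ε | F id.
T has alternatives sharing prefix ')': factor to T → ) T' with T' → ) | ε.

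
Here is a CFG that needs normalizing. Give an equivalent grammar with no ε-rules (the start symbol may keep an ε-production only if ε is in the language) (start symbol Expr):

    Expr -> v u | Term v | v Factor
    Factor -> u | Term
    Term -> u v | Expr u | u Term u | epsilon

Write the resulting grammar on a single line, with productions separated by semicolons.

Expr -> v u | Term v | v | v Factor; Factor -> u | Term; Term -> u v | Expr u | u Term u | u u

Nullable set = {Factor, Term}.
ε ∉ L(G), so no ε-production is kept.
Add the nullable-subset variants: Expr → Term v gives Term v | v. Term → u Term u gives u Term u | u u.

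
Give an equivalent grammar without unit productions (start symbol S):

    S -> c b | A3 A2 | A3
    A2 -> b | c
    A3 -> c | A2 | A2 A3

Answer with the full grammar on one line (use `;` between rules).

Unit pairs: A3 ⇒* {A2}; S ⇒* {A2, A3}.
For every A with A ⇒* B via unit rules, add B's non-unit alternatives to A; then delete every rule of the form X → Y.

S -> b | c | c b | A3 A2 | A2 A3; A2 -> b | c; A3 -> b | c | A2 A3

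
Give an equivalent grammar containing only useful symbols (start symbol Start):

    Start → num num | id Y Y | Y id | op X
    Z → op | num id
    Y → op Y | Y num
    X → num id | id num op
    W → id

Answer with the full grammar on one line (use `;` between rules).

Generating nonterminals: {Start, W, X, Z}.
Reachable from Start after that: {Start, X}.
Removed useless symbols: {W, Y, Z} and every production mentioning them.

Start → num num | op X; X → num id | id num op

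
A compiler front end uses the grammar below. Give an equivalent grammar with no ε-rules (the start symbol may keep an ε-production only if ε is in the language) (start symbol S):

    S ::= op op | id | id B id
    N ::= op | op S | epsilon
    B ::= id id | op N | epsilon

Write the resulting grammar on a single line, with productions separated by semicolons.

Nullable set = {B, N}.
ε ∉ L(G), so no ε-production is kept.
For each production, add variants omitting each subset of nullable occurrences: S → id B id gives id B id | id id. B → op N gives op N | op.

S ::= op op | id | id B id | id id; N ::= op | op S; B ::= id id | op N | op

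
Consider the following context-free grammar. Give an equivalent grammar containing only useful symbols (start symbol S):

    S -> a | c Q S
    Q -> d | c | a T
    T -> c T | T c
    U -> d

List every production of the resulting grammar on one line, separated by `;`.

S -> a | c Q S; Q -> d | c

Generating nonterminals: {Q, S, U}.
Reachable from S after that: {Q, S}.
Removed useless symbols: {T, U} and every production mentioning them.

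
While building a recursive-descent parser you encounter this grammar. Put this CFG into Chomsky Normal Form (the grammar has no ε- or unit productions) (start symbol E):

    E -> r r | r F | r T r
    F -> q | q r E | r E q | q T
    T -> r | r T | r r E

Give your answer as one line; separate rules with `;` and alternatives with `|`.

Introduce a nonterminal for each terminal appearing in a rule of length ≥ 2: X1 → r, X2 → q.
Binarize each right-hand side of length ≥ 3 by chaining fresh nonterminals (Y1, Y2, …): affected rules were E → X1 T X1; F → X2 X1 E; F → X1 E X2; T → X1 X1 E.

E -> X1 X1 | X1 F | X1 Y1; F -> q | X2 Y2 | X1 Y3 | X2 T; T -> r | X1 T | X1 Y4; X1 -> r; X2 -> q; Y1 -> T X1; Y2 -> X1 E; Y3 -> E X2; Y4 -> X1 E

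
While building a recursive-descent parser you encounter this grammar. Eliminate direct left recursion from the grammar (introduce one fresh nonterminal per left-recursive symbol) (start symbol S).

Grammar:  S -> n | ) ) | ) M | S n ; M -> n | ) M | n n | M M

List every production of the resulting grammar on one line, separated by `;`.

Left recursion appears on S, M.
For S: α = {n}, β = {n, ) ), ) M}. Rewrite as S → β S' and S' → α S' | ε.
For M: α = {M}, β = {n, ) M, n n}. Rewrite as M → β M' and M' → α M' | ε.

S -> n S' | ) ) S' | ) M S'; M -> n M' | ) M M' | n n M'; S' -> n S' | ε; M' -> M M' | ε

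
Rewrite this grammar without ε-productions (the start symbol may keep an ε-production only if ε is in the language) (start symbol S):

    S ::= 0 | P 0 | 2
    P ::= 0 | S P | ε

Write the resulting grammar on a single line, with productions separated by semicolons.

S ::= 0 | P 0 | 2; P ::= 0 | S P | S

Nullable nonterminals: {P}.
ε ∉ L(G), so no ε-production is kept.
For each production, add variants omitting each subset of nullable occurrences: P → S P gives S P | S.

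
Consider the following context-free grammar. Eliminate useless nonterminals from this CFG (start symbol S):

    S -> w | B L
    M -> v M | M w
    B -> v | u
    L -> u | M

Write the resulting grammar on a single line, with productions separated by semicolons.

S -> w | B L; B -> v | u; L -> u

Generating nonterminals: {B, L, S}.
Reachable from S after that: {B, L, S}.
Removed useless symbols: {M} and every production mentioning them.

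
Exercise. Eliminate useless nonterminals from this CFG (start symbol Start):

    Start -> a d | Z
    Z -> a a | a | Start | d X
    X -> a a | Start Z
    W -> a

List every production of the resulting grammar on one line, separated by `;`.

Start -> a d | Z; Z -> a a | a | Start | d X; X -> a a | Start Z

Generating nonterminals: {Start, W, X, Z}.
Reachable from Start after that: {Start, X, Z}.
Removed useless symbols: {W} and every production mentioning them.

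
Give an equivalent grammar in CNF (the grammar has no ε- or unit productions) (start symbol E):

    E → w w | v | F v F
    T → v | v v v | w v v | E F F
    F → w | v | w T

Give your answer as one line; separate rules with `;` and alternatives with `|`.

E → X1 X1 | v | F Y1; T → v | X2 Y2 | X1 Y3 | E Y4; F → w | v | X1 T; X1 → w; X2 → v; Y1 → X2 F; Y2 → X2 X2; Y3 → X2 X2; Y4 → F F

Introduce a nonterminal for each terminal appearing in a rule of length ≥ 2: X1 → w, X2 → v.
Binarize each right-hand side of length ≥ 3 by chaining fresh nonterminals (Y1, Y2, …): affected rules were E → F X2 F; T → X2 X2 X2; T → X1 X2 X2; T → E F F.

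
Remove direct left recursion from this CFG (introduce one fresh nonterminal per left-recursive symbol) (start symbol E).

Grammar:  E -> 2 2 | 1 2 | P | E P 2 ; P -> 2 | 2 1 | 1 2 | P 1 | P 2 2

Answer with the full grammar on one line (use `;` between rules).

E -> 2 2 E' | 1 2 E' | P E'; P -> 2 P' | 2 1 P' | 1 2 P'; E' -> P 2 E' | ε; P' -> 1 P' | 2 2 P' | ε

Directly left-recursive nonterminals: E, P.
For E: α = {P 2}, β = {2 2, 1 2, P}. Rewrite as E → β E' and E' → α E' | ε.
For P: α = {1, 2 2}, β = {2, 2 1, 1 2}. Rewrite as P → β P' and P' → α P' | ε.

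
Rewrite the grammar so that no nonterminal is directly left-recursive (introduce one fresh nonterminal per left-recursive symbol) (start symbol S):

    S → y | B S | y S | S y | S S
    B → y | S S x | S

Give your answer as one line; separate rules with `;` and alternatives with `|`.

Left recursion appears on S.
For S: α = {y, S}, β = {y, B S, y S}. Rewrite as S → β S' and S' → α S' | ε.

S → y S' | B S S' | y S S'; B → y | S S x | S; S' → y S' | S S' | ε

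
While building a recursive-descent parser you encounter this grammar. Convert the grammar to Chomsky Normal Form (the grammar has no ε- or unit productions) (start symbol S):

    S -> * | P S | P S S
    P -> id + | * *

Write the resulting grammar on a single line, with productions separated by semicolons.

S -> * | P S | P Y1; P -> X1 X2 | X3 X3; X1 -> id; X2 -> +; X3 -> *; Y1 -> S S

Introduce a nonterminal for each terminal appearing in a rule of length ≥ 2: X1 → id, X2 → +, X3 → *.
Binarize each right-hand side of length ≥ 3 by chaining fresh nonterminals (Y1, Y2, …): affected rules were S → P S S.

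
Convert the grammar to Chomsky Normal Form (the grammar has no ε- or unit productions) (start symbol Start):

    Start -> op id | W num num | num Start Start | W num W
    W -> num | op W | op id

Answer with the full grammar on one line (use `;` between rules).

Start -> X1 X2 | W Y1 | X3 Y2 | W Y3; W -> num | X1 W | X1 X2; X1 -> op; X2 -> id; X3 -> num; Y1 -> X3 X3; Y2 -> Start Start; Y3 -> X3 W

Introduce a nonterminal for each terminal appearing in a rule of length ≥ 2: X1 → op, X2 → id, X3 → num.
Binarize each right-hand side of length ≥ 3 by chaining fresh nonterminals (Y1, Y2, …): affected rules were Start → W X3 X3; Start → X3 Start Start; Start → W X3 W.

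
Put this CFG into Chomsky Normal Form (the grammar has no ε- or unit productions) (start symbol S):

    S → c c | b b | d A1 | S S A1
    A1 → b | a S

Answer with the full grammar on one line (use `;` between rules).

S → X1 X1 | X2 X2 | X3 A1 | S Y1; A1 → b | X4 S; X1 → c; X2 → b; X3 → d; X4 → a; Y1 → S A1

Introduce a nonterminal for each terminal appearing in a rule of length ≥ 2: X1 → c, X2 → b, X3 → d, X4 → a.
Binarize each right-hand side of length ≥ 3 by chaining fresh nonterminals (Y1, Y2, …): affected rules were S → S S A1.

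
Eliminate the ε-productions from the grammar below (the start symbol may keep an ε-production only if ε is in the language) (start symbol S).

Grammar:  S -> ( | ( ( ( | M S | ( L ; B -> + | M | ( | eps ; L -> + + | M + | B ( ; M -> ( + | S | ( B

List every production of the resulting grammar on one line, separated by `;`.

The nullable symbols are {B}.
ε ∉ L(G), so no ε-production is kept.
Add the nullable-subset variants: L → B ( gives B ( | (. M → ( B gives ( B | (.

S -> ( | ( ( ( | M S | ( L; B -> + | M | (; L -> + + | M + | B ( | (; M -> ( + | S | ( B | (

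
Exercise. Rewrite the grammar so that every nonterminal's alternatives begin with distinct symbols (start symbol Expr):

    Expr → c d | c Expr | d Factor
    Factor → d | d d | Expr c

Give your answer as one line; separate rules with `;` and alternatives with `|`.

Expr has alternatives sharing prefix 'c': factor to Expr → c Expr1 with Expr1 → d | Expr.
Factor has alternatives sharing prefix 'd': factor to Factor → d Factor1 with Factor1 → ε | d.

Expr → d Factor | c Expr1; Factor → Expr c | d Factor1; Expr1 → d | Expr; Factor1 → ε | d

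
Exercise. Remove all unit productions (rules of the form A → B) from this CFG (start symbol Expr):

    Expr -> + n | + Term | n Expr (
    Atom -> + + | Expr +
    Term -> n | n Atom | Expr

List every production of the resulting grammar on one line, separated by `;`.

Expr -> + n | + Term | n Expr (; Atom -> + + | Expr +; Term -> n | n Atom | + n | + Term | n Expr (

Unit pairs: Term ⇒* {Expr}.
Replace each nonterminal's rules with the union of the non-unit rules of every nonterminal it unit-derives.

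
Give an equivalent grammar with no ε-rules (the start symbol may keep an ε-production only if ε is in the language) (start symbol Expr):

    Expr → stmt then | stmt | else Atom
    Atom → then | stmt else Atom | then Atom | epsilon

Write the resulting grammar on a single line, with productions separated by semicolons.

The nullable symbols are {Atom}.
ε ∉ L(G), so no ε-production is kept.
Expand every rule over subsets of its nullable positions: Expr → else Atom gives else Atom | else. Atom → stmt else Atom gives stmt else Atom | stmt else.

Expr → stmt then | stmt | else Atom | else; Atom → then | stmt else Atom | stmt else | then Atom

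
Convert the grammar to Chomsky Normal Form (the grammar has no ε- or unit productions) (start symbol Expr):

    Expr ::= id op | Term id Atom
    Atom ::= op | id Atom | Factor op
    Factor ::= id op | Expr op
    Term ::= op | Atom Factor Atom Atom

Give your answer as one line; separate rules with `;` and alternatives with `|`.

Introduce a nonterminal for each terminal appearing in a rule of length ≥ 2: X1 → id, X2 → op.
Binarize each right-hand side of length ≥ 3 by chaining fresh nonterminals (Y1, Y2, …): affected rules were Expr → Term X1 Atom; Term → Atom Factor Atom Atom.

Expr ::= X1 X2 | Term Y1; Atom ::= op | X1 Atom | Factor X2; Factor ::= X1 X2 | Expr X2; Term ::= op | Atom Y2; X1 ::= id; X2 ::= op; Y1 ::= X1 Atom; Y2 ::= Factor Y3; Y3 ::= Atom Atom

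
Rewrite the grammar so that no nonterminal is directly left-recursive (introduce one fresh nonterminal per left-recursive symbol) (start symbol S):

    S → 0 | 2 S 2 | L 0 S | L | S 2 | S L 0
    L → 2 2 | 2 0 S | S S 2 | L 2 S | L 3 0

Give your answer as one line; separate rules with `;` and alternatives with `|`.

S → 0 S' | 2 S 2 S' | L 0 S S' | L S'; L → 2 2 L' | 2 0 S L' | S S 2 L'; S' → 2 S' | L 0 S' | ε; L' → 2 S L' | 3 0 L' | ε

S, L are directly left-recursive.
For S: α = {2, L 0}, β = {0, 2 S 2, L 0 S, L}. Rewrite as S → β S' and S' → α S' | ε.
For L: α = {2 S, 3 0}, β = {2 2, 2 0 S, S S 2}. Rewrite as L → β L' and L' → α L' | ε.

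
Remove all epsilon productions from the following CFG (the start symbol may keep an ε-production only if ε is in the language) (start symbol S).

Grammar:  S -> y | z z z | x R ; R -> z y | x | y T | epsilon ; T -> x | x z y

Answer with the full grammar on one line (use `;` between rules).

S -> y | z z z | x R | x; R -> z y | x | y T; T -> x | x z y

Nullable set = {R}.
ε ∉ L(G), so no ε-production is kept.
For each production, add variants omitting each subset of nullable occurrences: S → x R gives x R | x.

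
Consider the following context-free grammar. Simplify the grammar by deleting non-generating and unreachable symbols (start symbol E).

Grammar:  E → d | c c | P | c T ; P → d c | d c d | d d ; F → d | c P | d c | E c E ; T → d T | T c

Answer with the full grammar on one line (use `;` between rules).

E → d | c c | P; P → d c | d c d | d d

Generating nonterminals: {E, F, P}.
Reachable from E after that: {E, P}.
Removed useless symbols: {F, T} and every production mentioning them.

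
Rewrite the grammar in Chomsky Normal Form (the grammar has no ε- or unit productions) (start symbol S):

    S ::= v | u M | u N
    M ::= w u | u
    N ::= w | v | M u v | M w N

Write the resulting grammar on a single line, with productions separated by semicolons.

S ::= v | X1 M | X1 N; M ::= X2 X1 | u; N ::= w | v | M Y1 | M Y2; X1 ::= u; X2 ::= w; X3 ::= v; Y1 ::= X1 X3; Y2 ::= X2 N

Introduce a nonterminal for each terminal appearing in a rule of length ≥ 2: X1 → u, X2 → w, X3 → v.
Binarize each right-hand side of length ≥ 3 by chaining fresh nonterminals (Y1, Y2, …): affected rules were N → M X1 X3; N → M X2 N.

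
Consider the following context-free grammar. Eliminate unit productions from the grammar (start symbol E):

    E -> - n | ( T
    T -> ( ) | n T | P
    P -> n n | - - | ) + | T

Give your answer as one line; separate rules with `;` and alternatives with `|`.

E -> - n | ( T; T -> n n | - - | ) + | ( ) | n T; P -> n n | - - | ) + | ( ) | n T

Unit pairs: P ⇒* {T}; T ⇒* {P}.
For every A with A ⇒* B via unit rules, add B's non-unit alternatives to A; then delete every rule of the form X → Y.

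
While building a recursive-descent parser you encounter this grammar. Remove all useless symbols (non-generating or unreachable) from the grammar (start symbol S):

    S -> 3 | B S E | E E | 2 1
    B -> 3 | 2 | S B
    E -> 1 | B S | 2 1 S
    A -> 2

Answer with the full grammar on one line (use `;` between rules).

Generating nonterminals: {A, B, E, S}.
Reachable from S after that: {B, E, S}.
Removed useless symbols: {A} and every production mentioning them.

S -> 3 | B S E | E E | 2 1; B -> 3 | 2 | S B; E -> 1 | B S | 2 1 S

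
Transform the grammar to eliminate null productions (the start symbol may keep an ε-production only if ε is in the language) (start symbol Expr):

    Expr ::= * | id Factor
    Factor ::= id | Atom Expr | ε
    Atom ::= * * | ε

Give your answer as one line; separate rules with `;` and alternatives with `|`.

Nullable set = {Atom, Factor}.
ε ∉ L(G), so no ε-production is kept.
Add the nullable-subset variants: Expr → id Factor gives id Factor | id. Factor → Atom Expr gives Atom Expr | Expr.

Expr ::= * | id Factor | id; Factor ::= id | Atom Expr | Expr; Atom ::= * *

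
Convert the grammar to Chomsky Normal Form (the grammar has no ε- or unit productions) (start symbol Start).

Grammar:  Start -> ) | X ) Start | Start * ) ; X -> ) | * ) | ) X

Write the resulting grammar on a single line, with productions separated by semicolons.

Start -> ) | X Y1 | Start Y2; X -> ) | X2 X1 | X1 X; X1 -> ); X2 -> *; Y1 -> X1 Start; Y2 -> X2 X1

Introduce a nonterminal for each terminal appearing in a rule of length ≥ 2: X1 → ), X2 → *.
Binarize each right-hand side of length ≥ 3 by chaining fresh nonterminals (Y1, Y2, …): affected rules were Start → X X1 Start; Start → Start X2 X1.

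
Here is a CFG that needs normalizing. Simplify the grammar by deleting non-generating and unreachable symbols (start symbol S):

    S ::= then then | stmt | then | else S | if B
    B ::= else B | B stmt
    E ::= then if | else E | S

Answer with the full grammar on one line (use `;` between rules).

Generating nonterminals: {E, S}.
Reachable from S after that: {S}.
Removed useless symbols: {B, E} and every production mentioning them.

S ::= then then | stmt | then | else S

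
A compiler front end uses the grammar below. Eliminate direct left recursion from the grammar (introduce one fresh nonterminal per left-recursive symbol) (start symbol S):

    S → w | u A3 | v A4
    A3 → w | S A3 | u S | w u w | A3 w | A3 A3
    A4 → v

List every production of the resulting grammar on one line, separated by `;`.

Directly left-recursive nonterminal: A3.
For A3: α = {w, A3}, β = {w, S A3, u S, w u w}. Rewrite as A3 → β A3' and A3' → α A3' | ε.

S → w | u A3 | v A4; A3 → w A3' | S A3 A3' | u S A3' | w u w A3'; A4 → v; A3' → w A3' | A3 A3' | ε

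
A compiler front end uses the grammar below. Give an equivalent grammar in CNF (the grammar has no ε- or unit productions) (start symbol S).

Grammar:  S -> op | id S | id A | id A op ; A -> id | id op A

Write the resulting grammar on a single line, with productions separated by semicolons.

Introduce a nonterminal for each terminal appearing in a rule of length ≥ 2: X1 → id, X2 → op.
Binarize each right-hand side of length ≥ 3 by chaining fresh nonterminals (Y1, Y2, …): affected rules were S → X1 A X2; A → X1 X2 A.

S -> op | X1 S | X1 A | X1 Y1; A -> id | X1 Y2; X1 -> id; X2 -> op; Y1 -> A X2; Y2 -> X2 A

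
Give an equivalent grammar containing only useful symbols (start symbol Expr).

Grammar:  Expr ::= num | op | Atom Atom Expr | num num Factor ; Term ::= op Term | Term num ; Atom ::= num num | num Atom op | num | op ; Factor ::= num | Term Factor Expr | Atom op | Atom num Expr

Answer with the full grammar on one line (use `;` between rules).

Expr ::= num | op | Atom Atom Expr | num num Factor; Atom ::= num num | num Atom op | num | op; Factor ::= num | Atom op | Atom num Expr

Generating nonterminals: {Atom, Expr, Factor}.
Reachable from Expr after that: {Atom, Expr, Factor}.
Removed useless symbols: {Term} and every production mentioning them.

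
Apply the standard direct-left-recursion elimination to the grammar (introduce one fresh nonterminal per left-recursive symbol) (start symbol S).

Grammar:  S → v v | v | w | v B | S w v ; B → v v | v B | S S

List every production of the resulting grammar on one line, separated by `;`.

S is directly left-recursive.
For S: α = {w v}, β = {v v, v, w, v B}. Rewrite as S → β S' and S' → α S' | ε.

S → v v S' | v S' | w S' | v B S'; B → v v | v B | S S; S' → w v S' | ε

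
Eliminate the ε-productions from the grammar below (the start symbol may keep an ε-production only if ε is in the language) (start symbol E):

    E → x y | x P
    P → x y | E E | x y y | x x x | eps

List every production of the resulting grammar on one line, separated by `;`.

Nullable set = {P}.
ε ∉ L(G), so no ε-production is kept.
Expand every rule over subsets of its nullable positions: E → x P gives x P | x.

E → x y | x P | x; P → x y | E E | x y y | x x x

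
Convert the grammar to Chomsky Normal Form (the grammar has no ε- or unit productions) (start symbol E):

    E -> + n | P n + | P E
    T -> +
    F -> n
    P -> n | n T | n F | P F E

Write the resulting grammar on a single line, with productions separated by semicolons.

Introduce a nonterminal for each terminal appearing in a rule of length ≥ 2: X1 → +, X2 → n.
Binarize each right-hand side of length ≥ 3 by chaining fresh nonterminals (Y1, Y2, …): affected rules were E → P X2 X1; P → P F E.

E -> X1 X2 | P Y1 | P E; T -> +; F -> n; P -> n | X2 T | X2 F | P Y2; X1 -> +; X2 -> n; Y1 -> X2 X1; Y2 -> F E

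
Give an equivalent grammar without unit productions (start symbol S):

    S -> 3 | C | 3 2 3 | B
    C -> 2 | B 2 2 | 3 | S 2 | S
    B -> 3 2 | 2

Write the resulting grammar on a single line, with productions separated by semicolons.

S -> 3 2 | 2 | B 2 2 | 3 | S 2 | 3 2 3; C -> 3 2 | 2 | B 2 2 | 3 | S 2 | 3 2 3; B -> 3 2 | 2

Unit pairs: C ⇒* {B, S}; S ⇒* {B, C}.
For each unit pair (A, B), copy every non-unit production of B to A, then drop all unit productions.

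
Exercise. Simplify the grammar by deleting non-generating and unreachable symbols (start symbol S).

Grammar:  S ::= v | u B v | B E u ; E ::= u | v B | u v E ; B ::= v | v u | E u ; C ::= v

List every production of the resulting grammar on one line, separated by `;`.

S ::= v | u B v | B E u; E ::= u | v B | u v E; B ::= v | v u | E u

Generating nonterminals: {B, C, E, S}.
Reachable from S after that: {B, E, S}.
Removed useless symbols: {C} and every production mentioning them.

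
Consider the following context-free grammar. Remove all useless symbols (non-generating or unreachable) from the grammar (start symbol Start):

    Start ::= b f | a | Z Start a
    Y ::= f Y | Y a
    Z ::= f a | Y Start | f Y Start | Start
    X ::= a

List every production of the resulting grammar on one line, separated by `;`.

Generating nonterminals: {Start, X, Z}.
Reachable from Start after that: {Start, Z}.
Removed useless symbols: {X, Y} and every production mentioning them.

Start ::= b f | a | Z Start a; Z ::= f a | Start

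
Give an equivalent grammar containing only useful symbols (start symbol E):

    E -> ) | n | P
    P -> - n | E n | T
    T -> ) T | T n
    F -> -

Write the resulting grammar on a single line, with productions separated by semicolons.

Generating nonterminals: {E, F, P}.
Reachable from E after that: {E, P}.
Removed useless symbols: {F, T} and every production mentioning them.

E -> ) | n | P; P -> - n | E n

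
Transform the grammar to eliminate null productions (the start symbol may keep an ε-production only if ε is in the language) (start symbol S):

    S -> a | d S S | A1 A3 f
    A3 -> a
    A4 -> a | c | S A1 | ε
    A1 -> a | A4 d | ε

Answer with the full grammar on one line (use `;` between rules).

Nullable set = {A1, A4}.
ε ∉ L(G), so no ε-production is kept.
Expand every rule over subsets of its nullable positions: S → A1 A3 f gives A1 A3 f | A3 f. A4 → S A1 gives S A1 | S. A1 → A4 d gives A4 d | d.

S -> a | d S S | A1 A3 f | A3 f; A3 -> a; A4 -> a | c | S A1 | S; A1 -> a | A4 d | d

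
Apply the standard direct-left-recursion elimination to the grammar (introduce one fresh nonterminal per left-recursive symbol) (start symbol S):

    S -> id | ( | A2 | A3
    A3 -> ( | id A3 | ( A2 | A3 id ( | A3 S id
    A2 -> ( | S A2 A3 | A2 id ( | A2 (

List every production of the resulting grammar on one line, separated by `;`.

S -> id | ( | A2 | A3; A3 -> ( A3' | id A3 A3' | ( A2 A3'; A2 -> ( A2' | S A2 A3 A2'; A3' -> id ( A3' | S id A3' | ε; A2' -> id ( A2' | ( A2' | ε

Directly left-recursive nonterminals: A3, A2.
For A3: α = {id (, S id}, β = {(, id A3, ( A2}. Rewrite as A3 → β A3' and A3' → α A3' | ε.
For A2: α = {id (, (}, β = {(, S A2 A3}. Rewrite as A2 → β A2' and A2' → α A2' | ε.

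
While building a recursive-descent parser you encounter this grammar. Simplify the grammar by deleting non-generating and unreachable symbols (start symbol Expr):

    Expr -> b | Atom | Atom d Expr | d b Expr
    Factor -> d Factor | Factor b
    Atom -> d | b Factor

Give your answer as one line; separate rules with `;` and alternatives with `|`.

Generating nonterminals: {Atom, Expr}.
Reachable from Expr after that: {Atom, Expr}.
Removed useless symbols: {Factor} and every production mentioning them.

Expr -> b | Atom | Atom d Expr | d b Expr; Atom -> d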